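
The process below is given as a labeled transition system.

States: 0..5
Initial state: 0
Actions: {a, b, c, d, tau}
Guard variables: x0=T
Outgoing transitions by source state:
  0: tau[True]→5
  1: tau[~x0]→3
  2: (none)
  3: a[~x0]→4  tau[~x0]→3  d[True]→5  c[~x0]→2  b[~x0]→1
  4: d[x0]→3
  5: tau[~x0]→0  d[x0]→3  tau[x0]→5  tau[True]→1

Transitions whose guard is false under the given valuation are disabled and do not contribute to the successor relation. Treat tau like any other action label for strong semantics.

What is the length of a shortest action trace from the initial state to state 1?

BFS to 1:
  L0 = {0}
  L1 = {5}
  L2 = {1,3}
first hit 1 at d=2 via tau·tau

Answer: 2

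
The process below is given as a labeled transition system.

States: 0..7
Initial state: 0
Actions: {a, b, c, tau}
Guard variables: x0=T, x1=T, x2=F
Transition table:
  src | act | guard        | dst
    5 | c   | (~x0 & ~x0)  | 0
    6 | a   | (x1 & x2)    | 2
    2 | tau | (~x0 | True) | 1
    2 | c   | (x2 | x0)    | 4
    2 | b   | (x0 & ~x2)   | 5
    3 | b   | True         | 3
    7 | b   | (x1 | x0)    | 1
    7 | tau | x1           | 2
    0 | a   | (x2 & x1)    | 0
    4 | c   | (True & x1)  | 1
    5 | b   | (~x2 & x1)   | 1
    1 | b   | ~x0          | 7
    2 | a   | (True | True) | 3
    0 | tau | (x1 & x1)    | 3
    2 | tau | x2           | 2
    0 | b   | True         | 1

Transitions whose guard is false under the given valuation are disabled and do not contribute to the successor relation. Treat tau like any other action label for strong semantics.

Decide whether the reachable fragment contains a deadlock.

Reachable = {0,1,3}
  0: b→1  tau→3  [deg 2]
  1: ∅  [deadlock]
  3: b→3  [deg 1]
witness 1: b

Answer: DEADLOCK at state 1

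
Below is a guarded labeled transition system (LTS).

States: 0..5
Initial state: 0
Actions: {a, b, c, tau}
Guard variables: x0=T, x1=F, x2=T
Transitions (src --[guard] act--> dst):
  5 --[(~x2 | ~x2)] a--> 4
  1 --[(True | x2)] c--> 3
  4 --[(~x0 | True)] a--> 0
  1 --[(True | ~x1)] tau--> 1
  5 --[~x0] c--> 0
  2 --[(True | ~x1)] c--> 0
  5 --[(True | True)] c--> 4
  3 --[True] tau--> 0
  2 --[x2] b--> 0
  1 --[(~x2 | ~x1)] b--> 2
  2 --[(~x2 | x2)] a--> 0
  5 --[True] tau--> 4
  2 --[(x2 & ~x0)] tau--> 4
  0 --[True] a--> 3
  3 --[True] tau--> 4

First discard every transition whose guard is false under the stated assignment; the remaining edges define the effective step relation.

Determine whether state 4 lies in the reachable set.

Answer: REACHABLE

Working:
12 transition(s) survive guard evaluation.
depth 0: {0}
depth 1: {3}  total {0,3}
depth 2: {4}  total {0,3,4}
R = {0,3,4}
witness 4: a·tau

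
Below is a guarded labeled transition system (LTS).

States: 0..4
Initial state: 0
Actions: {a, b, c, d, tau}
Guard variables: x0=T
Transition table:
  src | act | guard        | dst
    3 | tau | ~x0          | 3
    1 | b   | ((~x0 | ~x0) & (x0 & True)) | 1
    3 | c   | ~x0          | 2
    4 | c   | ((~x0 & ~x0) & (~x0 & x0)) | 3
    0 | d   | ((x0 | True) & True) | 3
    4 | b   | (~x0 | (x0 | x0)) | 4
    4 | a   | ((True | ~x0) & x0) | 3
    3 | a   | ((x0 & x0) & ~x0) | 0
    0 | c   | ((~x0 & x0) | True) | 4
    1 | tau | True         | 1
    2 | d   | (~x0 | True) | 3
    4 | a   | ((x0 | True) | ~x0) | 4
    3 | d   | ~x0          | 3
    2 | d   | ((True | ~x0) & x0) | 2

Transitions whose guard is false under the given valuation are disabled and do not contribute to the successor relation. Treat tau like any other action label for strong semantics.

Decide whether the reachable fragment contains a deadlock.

Answer: DEADLOCK at state 3

Trace:
Reachable = {0,3,4}
  0: c→4  d→3  [2 exit(s)]
  3: ∅  [deadlock]
  4: a→3  a→4  b→4  [3 exit(s)]
Path to 3: d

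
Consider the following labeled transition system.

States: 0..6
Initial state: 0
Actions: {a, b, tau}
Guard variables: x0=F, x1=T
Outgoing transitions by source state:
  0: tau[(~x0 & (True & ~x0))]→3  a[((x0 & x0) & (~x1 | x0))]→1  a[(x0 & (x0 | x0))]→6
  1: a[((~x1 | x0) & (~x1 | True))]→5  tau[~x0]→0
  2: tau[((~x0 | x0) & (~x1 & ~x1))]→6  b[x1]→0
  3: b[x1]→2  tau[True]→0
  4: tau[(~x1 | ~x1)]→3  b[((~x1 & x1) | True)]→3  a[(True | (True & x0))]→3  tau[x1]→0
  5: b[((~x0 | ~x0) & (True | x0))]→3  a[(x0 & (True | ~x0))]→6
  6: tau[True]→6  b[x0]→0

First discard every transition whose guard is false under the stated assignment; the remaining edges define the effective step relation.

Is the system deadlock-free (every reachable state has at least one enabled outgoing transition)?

Answer: DEADLOCK-FREE

Analysis:
Reachable = {0,2,3}
  0: tau→3  [deg 1]
  2: b→0  [deg 1]
  3: b→2  tau→0  [deg 2]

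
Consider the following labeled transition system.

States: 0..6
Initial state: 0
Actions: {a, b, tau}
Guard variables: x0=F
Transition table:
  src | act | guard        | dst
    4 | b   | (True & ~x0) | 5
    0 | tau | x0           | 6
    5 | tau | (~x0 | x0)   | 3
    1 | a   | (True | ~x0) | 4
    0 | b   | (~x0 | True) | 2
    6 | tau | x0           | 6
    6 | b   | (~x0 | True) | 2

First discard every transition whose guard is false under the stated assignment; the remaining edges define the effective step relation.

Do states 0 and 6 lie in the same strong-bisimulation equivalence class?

Answer: BISIMILAR

Working:
Refine partition for ~:
  π0 = {{0,1,2,3,4,5,6}}
  π1 = {{0,4,6},{1},{2,3},{5}}
  π2 = {{0,6},{1},{2,3},{4},{5}}
5 equivalence class(es) (converged in 3)
class of 0: {0,6}; class of 6: {0,6}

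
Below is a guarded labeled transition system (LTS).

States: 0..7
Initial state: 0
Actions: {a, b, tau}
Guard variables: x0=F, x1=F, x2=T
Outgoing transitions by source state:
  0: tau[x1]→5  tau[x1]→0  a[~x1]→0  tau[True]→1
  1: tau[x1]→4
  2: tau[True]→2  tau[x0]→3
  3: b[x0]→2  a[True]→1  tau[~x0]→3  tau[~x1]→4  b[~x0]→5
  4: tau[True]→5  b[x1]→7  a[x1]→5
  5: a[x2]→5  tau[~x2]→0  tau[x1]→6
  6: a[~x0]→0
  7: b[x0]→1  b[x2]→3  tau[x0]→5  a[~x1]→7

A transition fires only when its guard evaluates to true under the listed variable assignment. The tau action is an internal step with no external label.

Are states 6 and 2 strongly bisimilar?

Answer: NOT BISIMILAR

Trace:
Refine partition for ~:
  round 0: {{0,1,2,3,4,5,6,7}}
  round 1: {{0},{1},{2,4},{3},{5,6},{7}}
  round 2: {{0},{1},{2},{3},{4},{5},{6},{7}}
stable after 3 split(s): 8 block(s)
[6]={6}  [2]={2}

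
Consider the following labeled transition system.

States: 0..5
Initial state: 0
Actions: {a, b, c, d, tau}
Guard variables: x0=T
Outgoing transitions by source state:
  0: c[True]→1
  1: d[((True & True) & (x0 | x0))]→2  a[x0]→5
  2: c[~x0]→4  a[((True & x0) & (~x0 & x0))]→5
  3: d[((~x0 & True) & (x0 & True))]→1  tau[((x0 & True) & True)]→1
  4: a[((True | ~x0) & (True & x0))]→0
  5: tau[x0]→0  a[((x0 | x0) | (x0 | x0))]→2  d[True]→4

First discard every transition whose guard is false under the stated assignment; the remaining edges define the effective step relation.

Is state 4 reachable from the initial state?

Answer: REACHABLE

Analysis:
Guard filter leaves 8 enabled edge(s).
Layer 0: {0}
Layer 1: {1}  now seen {0,1}
Layer 2: {2,5}  now seen {0,1,2,5}
Layer 3: {4}  now seen {0,1,2,4,5}
Reachable = {0,1,2,4,5}
witness 4: c·a·d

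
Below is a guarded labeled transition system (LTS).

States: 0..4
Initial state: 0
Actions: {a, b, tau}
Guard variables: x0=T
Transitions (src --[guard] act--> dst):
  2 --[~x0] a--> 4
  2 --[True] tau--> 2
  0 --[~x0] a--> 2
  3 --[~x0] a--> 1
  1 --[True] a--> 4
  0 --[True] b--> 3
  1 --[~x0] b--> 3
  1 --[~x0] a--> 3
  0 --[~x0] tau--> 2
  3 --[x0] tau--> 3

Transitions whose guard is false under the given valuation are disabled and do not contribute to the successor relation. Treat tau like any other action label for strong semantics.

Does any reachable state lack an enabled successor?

Answer: DEADLOCK-FREE

Working:
Reachable = {0,3}
  0: b→3  [1 exit(s)]
  3: tau→3  [1 exit(s)]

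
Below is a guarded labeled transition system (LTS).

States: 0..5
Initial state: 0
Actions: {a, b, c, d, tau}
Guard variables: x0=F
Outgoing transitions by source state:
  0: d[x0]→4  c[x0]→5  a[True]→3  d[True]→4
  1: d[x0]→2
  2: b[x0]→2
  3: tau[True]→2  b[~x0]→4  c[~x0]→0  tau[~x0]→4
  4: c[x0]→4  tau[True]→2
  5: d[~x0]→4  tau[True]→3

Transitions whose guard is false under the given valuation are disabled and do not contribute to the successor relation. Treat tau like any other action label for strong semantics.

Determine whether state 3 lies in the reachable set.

After dropping false guards: 9 live edges.
L0 = {0}
L1 = {3,4}  total {0,3,4}
L2 = {2}  total {0,2,3,4}
Reachable = {0,2,3,4}
trace reaching 3: a

Answer: REACHABLE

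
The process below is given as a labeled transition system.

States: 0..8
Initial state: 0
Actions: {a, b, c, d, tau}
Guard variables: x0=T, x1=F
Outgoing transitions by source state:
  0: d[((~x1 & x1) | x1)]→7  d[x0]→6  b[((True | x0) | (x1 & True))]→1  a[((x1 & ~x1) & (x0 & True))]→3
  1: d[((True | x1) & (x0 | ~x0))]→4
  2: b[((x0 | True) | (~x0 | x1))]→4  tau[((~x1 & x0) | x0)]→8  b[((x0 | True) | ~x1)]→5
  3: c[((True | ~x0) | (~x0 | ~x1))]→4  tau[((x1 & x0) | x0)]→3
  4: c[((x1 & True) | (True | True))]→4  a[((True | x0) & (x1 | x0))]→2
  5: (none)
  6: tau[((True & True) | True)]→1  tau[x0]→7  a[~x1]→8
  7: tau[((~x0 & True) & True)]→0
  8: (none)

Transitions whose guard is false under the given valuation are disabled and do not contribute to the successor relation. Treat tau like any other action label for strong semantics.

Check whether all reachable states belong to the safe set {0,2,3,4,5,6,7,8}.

Answer: INVARIANT VIOLATED at state 1

Working:
Allowed set {0,2,3,4,5,6,7,8}
Reachable = {0,1,2,4,5,6,7,8}
  0: safe
  1: VIOLATES
  2: safe
  4: safe
  5: safe
  6: safe
  7: safe
  8: safe
counterexample path to 1: b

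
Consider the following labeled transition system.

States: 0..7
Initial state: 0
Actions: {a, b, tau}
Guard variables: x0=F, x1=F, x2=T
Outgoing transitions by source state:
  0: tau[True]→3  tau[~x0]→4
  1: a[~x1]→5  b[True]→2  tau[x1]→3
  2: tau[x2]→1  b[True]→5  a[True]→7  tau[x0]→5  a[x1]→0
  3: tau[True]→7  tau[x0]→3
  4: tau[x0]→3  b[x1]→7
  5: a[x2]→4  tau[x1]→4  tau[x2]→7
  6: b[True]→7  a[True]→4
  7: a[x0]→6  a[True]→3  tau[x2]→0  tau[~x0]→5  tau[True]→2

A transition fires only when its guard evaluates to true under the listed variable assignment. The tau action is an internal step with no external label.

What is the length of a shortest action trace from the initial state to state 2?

BFS to 2:
  L0 = {0}
  L1 = {3,4}
  L2 = {7}
  L3 = {2,5}
2 enters at depth 3; path tau·tau·tau

Answer: 3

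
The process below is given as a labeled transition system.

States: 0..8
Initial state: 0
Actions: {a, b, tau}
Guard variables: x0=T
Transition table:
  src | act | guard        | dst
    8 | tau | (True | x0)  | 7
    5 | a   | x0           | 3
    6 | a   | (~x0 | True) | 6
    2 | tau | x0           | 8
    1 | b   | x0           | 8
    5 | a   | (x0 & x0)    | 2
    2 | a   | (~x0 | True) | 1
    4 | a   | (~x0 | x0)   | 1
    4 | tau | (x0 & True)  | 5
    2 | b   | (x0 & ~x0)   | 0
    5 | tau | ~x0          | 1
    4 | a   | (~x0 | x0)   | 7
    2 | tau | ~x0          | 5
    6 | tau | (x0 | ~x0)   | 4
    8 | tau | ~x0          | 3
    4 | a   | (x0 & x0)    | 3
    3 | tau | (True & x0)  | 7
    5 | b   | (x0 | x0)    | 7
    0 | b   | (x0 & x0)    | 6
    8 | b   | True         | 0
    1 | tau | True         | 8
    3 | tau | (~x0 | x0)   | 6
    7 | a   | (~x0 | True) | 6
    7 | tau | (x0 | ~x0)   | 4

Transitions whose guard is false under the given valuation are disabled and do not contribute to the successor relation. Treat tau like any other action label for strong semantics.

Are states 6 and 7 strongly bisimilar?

Answer: BISIMILAR

Trace:
Bisimulation quotient by refinement:
  π0 = {{0,1,2,3,4,5,6,7,8}}
  π1 = {{0},{1,8},{2,4,6,7},{3},{5}}
  π2 = {{0},{1},{2},{3},{4},{5},{6,7},{8}}
stable after 3 split(s): 8 block(s)
[6]={6,7}  [7]={6,7}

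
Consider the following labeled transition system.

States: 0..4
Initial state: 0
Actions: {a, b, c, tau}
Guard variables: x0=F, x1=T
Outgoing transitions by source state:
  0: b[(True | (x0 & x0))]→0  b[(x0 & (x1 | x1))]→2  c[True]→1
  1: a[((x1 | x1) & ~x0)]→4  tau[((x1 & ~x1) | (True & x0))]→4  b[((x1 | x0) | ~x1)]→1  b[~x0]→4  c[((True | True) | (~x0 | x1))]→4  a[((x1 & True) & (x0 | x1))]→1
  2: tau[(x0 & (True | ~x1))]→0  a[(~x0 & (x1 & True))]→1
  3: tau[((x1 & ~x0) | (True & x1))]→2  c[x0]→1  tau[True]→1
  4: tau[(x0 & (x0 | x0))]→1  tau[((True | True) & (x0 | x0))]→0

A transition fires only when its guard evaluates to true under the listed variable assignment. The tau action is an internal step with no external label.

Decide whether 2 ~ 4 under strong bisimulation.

Answer: NOT BISIMILAR

Working:
Refine partition for ~:
  round 0: {{0,1,2,3,4}}
  round 1: {{0},{1},{2},{3},{4}}
stable after 2 split(s): 5 block(s)
class of 2: {2}; class of 4: {4}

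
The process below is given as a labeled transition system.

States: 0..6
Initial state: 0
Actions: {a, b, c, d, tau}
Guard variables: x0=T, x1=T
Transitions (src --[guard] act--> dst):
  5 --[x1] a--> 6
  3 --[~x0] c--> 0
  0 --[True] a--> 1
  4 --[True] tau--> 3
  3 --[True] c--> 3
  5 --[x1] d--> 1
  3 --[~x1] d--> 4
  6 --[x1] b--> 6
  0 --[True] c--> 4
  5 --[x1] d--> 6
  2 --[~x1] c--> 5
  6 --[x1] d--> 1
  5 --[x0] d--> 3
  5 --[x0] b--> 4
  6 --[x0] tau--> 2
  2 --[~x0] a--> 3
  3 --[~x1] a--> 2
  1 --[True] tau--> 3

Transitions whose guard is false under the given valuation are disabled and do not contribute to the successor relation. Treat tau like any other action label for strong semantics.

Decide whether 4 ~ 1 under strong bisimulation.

Refine partition for ~:
  π0 = {{0,1,2,3,4,5,6}}
  π1 = {{0},{1,4},{2},{3},{5},{6}}
stable after 2 split(s): 6 block(s)
[4]={1,4}  [1]={1,4}

Answer: BISIMILAR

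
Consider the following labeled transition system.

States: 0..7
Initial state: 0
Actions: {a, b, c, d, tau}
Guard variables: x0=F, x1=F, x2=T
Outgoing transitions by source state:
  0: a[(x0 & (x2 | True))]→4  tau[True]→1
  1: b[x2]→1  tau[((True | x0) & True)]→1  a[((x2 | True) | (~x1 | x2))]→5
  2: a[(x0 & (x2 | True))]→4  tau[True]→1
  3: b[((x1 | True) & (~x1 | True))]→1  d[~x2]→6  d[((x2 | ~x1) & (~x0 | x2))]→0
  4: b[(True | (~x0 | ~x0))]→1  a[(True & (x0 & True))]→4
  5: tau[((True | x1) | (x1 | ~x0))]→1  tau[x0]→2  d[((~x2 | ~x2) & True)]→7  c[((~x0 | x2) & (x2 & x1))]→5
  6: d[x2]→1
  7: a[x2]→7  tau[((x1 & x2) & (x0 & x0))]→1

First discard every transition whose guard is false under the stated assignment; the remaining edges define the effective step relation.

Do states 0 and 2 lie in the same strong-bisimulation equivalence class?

Answer: BISIMILAR

Trace:
Refine partition for ~:
  π0 = {{0,1,2,3,4,5,6,7}}
  π1 = {{0,2,5},{1},{3},{4},{6},{7}}
6 equivalence class(es) (converged in 2)
0∈{0,2,5}, 2∈{0,2,5}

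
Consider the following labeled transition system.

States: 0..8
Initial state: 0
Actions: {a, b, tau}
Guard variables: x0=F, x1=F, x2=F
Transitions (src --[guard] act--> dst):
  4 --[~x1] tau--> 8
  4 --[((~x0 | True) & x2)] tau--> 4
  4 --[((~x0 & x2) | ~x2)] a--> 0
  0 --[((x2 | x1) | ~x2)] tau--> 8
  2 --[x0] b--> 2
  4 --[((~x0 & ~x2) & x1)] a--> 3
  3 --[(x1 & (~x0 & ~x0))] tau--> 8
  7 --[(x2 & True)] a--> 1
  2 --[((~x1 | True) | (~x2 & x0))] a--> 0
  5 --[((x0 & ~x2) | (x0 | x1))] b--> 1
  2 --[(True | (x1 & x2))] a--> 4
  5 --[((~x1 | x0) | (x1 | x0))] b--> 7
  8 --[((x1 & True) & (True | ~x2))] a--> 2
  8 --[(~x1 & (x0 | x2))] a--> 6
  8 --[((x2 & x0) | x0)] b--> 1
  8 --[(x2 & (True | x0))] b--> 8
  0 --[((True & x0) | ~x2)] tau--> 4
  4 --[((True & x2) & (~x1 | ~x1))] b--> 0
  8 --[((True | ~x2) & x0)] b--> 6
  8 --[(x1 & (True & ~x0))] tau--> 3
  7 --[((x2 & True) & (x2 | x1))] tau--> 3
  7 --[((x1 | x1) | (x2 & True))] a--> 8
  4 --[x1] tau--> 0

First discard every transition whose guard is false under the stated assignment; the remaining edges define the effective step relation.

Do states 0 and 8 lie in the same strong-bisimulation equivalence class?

Answer: NOT BISIMILAR

Working:
Compute ~ classes (split until stable):
  P[0] = {{0,1,2,3,4,5,6,7,8}}
  P[1] = {{0},{1,3,6,7,8},{2},{4},{5}}
5 equivalence class(es) (converged in 2)
0∈{0}, 8∈{1,3,6,7,8}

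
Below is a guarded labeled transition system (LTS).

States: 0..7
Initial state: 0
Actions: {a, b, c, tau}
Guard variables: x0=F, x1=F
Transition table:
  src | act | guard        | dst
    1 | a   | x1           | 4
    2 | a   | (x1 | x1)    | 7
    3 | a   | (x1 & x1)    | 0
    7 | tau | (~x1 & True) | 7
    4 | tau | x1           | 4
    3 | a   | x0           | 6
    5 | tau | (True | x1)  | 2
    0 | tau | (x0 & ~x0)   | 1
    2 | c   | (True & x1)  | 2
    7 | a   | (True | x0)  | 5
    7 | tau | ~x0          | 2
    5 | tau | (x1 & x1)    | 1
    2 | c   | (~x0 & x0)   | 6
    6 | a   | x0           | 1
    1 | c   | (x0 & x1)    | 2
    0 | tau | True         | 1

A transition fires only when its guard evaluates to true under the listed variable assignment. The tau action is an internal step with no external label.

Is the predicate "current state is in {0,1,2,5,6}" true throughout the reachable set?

Allowed set {0,1,2,5,6}
R = {0,1}
  0: ✓
  1: ✓

Answer: INVARIANT HOLDS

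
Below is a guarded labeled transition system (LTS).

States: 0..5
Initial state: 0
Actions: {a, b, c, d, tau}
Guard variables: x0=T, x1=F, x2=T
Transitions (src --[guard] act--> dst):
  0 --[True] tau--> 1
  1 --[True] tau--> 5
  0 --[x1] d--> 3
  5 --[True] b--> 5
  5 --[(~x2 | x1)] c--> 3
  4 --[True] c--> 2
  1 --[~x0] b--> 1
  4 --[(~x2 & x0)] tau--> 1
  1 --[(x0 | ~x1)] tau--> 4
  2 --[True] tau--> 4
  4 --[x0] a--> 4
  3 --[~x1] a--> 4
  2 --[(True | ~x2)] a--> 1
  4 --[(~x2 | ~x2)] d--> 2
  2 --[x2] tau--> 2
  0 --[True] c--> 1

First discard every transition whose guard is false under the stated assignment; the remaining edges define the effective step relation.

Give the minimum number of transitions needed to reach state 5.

Breadth-first toward 5:
  depth 0: {0}
  depth 1: {1}
  depth 2: {4,5}
depth(5)=2, e.g. c·tau

Answer: 2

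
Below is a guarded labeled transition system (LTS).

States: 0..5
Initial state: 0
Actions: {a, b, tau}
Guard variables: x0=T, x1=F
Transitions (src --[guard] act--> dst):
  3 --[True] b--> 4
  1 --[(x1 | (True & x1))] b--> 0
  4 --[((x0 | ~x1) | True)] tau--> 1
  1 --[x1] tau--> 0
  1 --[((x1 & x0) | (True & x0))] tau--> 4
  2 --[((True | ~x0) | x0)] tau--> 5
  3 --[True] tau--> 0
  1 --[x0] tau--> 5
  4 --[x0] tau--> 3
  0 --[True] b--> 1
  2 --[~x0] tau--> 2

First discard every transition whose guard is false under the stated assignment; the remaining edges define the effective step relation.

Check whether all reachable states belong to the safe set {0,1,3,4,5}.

Allowed set {0,1,3,4,5}
R = {0,1,3,4,5}
  0: safe
  1: safe
  3: safe
  4: safe
  5: safe

Answer: INVARIANT HOLDS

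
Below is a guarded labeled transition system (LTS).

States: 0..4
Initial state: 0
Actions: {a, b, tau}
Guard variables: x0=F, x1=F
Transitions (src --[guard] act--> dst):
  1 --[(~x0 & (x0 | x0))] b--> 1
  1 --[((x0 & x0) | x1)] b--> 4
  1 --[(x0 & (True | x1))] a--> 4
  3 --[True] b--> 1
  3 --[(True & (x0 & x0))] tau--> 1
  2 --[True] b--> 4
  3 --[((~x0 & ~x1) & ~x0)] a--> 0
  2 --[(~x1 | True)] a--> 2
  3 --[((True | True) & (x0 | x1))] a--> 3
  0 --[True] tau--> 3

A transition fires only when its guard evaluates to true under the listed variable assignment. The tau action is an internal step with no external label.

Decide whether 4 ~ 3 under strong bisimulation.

Refine partition for ~:
  π0 = {{0,1,2,3,4}}
  π1 = {{0},{1,4},{2,3}}
  π2 = {{0},{1,4},{2},{3}}
stable after 3 split(s): 4 block(s)
[4]={1,4}  [3]={3}

Answer: NOT BISIMILAR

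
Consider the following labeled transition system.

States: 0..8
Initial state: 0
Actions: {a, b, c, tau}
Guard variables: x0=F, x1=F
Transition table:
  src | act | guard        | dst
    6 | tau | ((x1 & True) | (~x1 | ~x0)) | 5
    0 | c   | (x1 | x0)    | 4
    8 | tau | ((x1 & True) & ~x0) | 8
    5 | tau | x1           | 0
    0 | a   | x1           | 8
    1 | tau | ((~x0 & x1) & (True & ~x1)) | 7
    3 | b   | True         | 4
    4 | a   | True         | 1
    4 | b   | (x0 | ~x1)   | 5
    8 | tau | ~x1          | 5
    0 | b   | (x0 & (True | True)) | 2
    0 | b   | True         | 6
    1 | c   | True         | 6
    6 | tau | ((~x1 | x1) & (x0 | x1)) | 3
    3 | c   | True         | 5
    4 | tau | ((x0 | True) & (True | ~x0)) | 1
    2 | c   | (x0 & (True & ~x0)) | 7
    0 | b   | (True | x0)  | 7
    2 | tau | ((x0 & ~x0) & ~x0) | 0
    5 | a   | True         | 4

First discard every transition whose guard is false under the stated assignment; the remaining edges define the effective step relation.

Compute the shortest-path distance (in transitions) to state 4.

Answer: 3

Trace:
Breadth-first toward 4:
  L0 = {0}
  L1 = {6,7}
  L2 = {5}
  L3 = {4}
first hit 4 at d=3 via b·tau·a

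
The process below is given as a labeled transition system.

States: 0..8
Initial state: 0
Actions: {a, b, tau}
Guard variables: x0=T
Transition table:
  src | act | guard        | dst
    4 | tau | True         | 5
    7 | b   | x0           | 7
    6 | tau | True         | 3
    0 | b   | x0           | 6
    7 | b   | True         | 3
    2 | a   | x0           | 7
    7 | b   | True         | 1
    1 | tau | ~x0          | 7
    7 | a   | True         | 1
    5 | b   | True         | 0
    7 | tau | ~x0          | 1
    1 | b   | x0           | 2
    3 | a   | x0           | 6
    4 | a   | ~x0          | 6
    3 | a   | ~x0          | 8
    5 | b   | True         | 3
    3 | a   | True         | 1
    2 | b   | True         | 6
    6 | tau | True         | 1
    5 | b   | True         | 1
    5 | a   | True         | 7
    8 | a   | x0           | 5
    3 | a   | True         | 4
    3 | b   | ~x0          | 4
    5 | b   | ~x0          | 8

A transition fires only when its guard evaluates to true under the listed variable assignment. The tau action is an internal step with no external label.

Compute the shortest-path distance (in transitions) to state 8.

Answer: UNREACHABLE

Working:
Layered search for 8:
  Layer 0: {0}
  Layer 1: {6}
  Layer 2: {1,3}
  Layer 3: {2,4}
  Layer 4: {5,7}
8 never appears.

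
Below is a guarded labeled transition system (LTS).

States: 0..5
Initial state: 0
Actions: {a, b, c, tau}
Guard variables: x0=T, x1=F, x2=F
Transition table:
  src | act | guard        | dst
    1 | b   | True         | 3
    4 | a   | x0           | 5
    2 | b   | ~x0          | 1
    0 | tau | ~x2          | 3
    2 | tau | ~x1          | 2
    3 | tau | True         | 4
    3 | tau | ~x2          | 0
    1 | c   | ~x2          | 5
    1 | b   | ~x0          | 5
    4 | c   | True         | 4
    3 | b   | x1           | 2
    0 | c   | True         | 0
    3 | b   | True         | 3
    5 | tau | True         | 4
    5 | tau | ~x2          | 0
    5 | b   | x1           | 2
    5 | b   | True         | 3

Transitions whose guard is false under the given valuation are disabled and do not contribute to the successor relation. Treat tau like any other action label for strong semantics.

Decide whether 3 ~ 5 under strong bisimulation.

Compute ~ classes (split until stable):
  round 0: {{0,1,2,3,4,5}}
  round 1: {{0},{1},{2},{3,5},{4}}
Fixed point at round 2; 5 class(es).
[3]={3,5}  [5]={3,5}

Answer: BISIMILAR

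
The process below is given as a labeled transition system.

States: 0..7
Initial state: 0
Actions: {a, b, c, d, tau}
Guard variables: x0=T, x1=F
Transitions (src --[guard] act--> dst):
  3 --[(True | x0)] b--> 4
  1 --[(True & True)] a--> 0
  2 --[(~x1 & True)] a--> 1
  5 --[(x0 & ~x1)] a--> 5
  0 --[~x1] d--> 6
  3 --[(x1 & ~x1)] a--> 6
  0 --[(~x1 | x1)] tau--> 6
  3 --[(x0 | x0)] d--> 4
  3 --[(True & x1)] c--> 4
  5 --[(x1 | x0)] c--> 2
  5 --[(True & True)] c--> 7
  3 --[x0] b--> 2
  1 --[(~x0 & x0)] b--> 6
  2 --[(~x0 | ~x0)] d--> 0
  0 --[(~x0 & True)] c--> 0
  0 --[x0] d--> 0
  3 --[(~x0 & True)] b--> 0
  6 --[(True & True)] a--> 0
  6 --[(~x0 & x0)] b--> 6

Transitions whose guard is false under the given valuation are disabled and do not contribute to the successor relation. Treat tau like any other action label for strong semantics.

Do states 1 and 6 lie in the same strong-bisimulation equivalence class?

Answer: BISIMILAR

Working:
Compute ~ classes (split until stable):
  P[0] = {{0,1,2,3,4,5,6,7}}
  P[1] = {{0},{1,2,6},{3},{4,7},{5}}
  P[2] = {{0},{1,6},{2},{3},{4,7},{5}}
Fixed point at round 3; 6 class(es).
1∈{1,6}, 6∈{1,6}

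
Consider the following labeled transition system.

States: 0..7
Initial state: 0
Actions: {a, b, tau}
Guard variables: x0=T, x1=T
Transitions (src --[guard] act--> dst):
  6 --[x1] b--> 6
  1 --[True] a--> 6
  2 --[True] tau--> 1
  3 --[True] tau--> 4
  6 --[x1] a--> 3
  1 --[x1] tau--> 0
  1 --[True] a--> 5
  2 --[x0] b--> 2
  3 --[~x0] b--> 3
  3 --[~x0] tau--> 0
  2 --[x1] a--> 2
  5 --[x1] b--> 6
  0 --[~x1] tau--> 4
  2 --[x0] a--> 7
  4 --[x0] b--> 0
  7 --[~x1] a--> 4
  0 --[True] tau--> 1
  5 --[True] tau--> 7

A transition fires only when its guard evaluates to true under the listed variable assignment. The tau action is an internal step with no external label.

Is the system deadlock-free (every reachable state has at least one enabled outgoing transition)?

Reach set: {0,1,3,4,5,6,7}
  0: tau→1  [1 out]
  1: a→5  a→6  tau→0  [3 out]
  3: tau→4  [1 out]
  4: b→0  [1 out]
  5: b→6  tau→7  [2 out]
  6: a→3  b→6  [2 out]
  7: ∅  [no exit]
witness 7: tau·a·tau

Answer: DEADLOCK at state 7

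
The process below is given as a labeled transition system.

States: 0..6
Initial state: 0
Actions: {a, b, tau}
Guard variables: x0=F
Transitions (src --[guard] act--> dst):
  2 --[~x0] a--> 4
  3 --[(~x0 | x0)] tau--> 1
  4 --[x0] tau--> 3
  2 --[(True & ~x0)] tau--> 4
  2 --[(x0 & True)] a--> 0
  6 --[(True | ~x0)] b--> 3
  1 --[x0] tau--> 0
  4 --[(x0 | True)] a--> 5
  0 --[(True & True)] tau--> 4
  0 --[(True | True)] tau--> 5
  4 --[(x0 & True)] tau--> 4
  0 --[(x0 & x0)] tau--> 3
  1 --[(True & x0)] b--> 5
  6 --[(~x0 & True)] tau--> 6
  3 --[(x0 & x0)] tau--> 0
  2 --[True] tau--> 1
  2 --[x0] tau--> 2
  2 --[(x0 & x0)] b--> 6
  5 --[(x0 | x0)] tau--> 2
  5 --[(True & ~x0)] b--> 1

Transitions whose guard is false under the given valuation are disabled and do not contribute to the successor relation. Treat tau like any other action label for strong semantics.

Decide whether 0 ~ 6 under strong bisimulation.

Bisimulation quotient by refinement:
  round 0: {{0,1,2,3,4,5,6}}
  round 1: {{0,3},{1},{2},{4},{5},{6}}
  round 2: {{0},{1},{2},{3},{4},{5},{6}}
7 equivalence class(es) (converged in 3)
class of 0: {0}; class of 6: {6}

Answer: NOT BISIMILAR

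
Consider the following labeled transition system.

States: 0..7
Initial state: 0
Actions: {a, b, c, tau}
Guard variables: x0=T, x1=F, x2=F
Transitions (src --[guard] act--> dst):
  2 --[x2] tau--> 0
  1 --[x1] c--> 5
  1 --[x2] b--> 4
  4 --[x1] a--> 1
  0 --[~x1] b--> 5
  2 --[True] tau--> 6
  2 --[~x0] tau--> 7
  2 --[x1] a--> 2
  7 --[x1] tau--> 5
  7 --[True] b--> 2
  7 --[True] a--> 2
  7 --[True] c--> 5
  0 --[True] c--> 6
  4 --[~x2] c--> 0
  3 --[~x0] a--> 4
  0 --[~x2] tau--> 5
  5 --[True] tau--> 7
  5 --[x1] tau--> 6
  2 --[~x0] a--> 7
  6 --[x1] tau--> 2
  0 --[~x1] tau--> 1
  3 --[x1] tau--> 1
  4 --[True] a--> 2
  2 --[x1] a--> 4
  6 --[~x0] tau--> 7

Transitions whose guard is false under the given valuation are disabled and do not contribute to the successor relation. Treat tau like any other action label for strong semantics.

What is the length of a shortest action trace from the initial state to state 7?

Layered search for 7:
  Layer 0: {0}
  Layer 1: {1,5,6}
  Layer 2: {7}
first hit 7 at d=2 via b·tau

Answer: 2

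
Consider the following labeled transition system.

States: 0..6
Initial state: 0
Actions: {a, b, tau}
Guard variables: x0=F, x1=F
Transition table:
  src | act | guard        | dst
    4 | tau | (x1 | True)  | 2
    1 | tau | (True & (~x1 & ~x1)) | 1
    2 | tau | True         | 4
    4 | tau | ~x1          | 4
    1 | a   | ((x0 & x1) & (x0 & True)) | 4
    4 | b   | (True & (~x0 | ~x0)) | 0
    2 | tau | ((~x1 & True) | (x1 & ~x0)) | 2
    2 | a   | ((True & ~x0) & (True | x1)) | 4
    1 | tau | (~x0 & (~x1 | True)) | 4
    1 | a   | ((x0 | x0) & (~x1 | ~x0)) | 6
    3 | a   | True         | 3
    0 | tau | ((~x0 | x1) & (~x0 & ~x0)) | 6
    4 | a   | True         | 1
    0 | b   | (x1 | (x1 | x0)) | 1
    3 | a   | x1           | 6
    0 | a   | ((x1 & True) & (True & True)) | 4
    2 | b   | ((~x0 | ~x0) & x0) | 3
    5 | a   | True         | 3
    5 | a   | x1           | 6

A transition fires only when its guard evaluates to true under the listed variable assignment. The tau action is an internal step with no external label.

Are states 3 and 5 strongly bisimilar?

Bisimulation quotient by refinement:
  round 0: {{0,1,2,3,4,5,6}}
  round 1: {{0,1},{2},{3,5},{4},{6}}
  round 2: {{0},{1},{2},{3,5},{4},{6}}
Fixed point at round 3; 6 class(es).
class of 3: {3,5}; class of 5: {3,5}

Answer: BISIMILAR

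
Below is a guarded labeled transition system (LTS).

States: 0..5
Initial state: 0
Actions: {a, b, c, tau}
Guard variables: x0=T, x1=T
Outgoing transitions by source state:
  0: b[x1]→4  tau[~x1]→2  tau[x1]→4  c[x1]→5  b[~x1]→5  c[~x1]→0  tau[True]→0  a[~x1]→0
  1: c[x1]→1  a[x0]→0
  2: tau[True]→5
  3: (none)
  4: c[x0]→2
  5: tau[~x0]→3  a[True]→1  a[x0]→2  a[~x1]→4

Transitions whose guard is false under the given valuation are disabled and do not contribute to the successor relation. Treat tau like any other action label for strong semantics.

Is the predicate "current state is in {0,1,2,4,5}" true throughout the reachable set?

Safe = {0,1,2,4,5}
Reach set: {0,1,2,4,5}
  0: ok
  1: ok
  2: ok
  4: ok
  5: ok

Answer: INVARIANT HOLDS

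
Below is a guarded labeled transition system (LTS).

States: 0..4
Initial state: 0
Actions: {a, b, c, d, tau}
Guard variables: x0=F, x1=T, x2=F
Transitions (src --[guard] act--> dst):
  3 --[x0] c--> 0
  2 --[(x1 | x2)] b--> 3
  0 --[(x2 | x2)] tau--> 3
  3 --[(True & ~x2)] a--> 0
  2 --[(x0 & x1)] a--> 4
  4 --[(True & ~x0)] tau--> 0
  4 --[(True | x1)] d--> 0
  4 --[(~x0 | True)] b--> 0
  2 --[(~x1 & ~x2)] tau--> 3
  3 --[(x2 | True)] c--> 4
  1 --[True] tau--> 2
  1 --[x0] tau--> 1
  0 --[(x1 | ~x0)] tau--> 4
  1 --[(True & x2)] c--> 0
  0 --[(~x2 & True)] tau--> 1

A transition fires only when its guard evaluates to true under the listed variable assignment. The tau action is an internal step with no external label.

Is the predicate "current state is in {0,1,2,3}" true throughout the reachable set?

Safe = {0,1,2,3}
Reach set: {0,1,2,3,4}
  0: safe
  1: safe
  2: safe
  3: safe
  4: ✗ unsafe
witness against invariant: tau → 4

Answer: INVARIANT VIOLATED at state 4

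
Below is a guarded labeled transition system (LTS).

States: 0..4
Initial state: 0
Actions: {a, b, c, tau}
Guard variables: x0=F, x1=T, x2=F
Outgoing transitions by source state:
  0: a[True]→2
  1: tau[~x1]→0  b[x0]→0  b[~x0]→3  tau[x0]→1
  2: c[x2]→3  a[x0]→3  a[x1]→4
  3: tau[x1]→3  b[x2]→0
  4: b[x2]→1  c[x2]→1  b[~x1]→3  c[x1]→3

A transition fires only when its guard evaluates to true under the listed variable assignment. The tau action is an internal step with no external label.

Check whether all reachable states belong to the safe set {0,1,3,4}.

Answer: INVARIANT VIOLATED at state 2

Working:
Allowed set {0,1,3,4}
Reach set: {0,2,3,4}
  0: ok
  2: ✗ unsafe
  3: ok
  4: ok
reach 2 via a — violates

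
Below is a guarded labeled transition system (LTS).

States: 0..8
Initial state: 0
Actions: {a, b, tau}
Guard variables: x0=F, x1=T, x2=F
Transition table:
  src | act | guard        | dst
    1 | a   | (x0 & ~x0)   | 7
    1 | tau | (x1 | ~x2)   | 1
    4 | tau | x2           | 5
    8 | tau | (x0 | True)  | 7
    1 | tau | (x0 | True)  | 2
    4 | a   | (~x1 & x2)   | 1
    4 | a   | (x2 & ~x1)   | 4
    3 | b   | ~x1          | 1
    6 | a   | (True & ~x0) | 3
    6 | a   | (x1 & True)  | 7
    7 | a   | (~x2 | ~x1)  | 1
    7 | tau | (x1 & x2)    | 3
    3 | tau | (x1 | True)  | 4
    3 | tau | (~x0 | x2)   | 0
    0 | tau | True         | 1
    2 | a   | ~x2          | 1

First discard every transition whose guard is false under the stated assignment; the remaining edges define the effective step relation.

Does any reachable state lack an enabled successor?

Reach set: {0,1,2}
  0: tau→1  [1 out]
  1: tau→1  tau→2  [2 out]
  2: a→1  [1 out]

Answer: DEADLOCK-FREE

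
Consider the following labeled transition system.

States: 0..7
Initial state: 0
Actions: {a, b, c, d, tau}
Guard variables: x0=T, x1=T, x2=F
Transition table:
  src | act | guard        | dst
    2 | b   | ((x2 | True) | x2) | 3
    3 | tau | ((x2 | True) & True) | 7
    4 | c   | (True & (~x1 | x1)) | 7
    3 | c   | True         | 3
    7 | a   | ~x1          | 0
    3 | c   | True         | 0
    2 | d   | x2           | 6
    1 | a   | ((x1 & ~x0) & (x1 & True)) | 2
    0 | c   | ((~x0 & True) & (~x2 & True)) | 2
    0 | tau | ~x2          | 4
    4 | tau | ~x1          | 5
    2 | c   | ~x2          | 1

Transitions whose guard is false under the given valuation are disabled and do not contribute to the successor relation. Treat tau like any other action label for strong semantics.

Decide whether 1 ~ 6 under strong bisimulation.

Answer: BISIMILAR

Trace:
Bisimulation quotient by refinement:
  round 0: {{0,1,2,3,4,5,6,7}}
  round 1: {{0},{1,5,6,7},{2},{3},{4}}
Fixed point at round 2; 5 class(es).
[1]={1,5,6,7}  [6]={1,5,6,7}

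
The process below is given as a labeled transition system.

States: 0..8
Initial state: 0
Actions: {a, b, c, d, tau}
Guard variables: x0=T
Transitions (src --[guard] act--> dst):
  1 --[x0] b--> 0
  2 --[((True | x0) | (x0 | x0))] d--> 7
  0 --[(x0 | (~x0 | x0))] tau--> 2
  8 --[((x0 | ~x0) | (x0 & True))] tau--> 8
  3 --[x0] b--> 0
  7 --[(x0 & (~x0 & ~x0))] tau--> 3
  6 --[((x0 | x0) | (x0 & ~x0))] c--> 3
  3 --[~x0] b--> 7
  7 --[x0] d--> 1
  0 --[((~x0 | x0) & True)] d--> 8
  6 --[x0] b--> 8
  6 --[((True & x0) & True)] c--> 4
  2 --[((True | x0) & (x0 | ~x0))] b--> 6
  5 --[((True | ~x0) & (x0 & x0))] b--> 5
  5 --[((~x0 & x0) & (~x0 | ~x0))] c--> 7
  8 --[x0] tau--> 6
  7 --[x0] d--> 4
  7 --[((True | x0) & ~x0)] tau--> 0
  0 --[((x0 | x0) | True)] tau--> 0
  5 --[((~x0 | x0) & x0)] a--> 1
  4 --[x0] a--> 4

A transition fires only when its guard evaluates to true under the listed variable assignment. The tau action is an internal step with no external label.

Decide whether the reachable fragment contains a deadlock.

R = {0,1,2,3,4,6,7,8}
  0: d→8  tau→0  tau→2  [3 out]
  1: b→0  [1 out]
  2: b→6  d→7  [2 out]
  3: b→0  [1 out]
  4: a→4  [1 out]
  6: b→8  c→3  c→4  [3 out]
  7: d→1  d→4  [2 out]
  8: tau→6  tau→8  [2 out]

Answer: DEADLOCK-FREE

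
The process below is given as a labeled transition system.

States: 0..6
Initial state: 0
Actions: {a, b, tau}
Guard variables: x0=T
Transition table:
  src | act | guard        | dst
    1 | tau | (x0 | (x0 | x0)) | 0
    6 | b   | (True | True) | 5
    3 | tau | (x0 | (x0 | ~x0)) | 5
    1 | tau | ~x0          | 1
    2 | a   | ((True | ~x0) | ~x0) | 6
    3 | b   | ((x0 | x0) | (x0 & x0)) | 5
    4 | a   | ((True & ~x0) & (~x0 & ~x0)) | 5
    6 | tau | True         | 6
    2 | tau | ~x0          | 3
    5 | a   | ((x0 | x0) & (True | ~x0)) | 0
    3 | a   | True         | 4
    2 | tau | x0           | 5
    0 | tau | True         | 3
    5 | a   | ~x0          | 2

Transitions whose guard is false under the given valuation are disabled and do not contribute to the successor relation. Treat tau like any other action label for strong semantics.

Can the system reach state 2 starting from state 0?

10 transition(s) survive guard evaluation.
L0 = {0}
L1 = {3}  now seen {0,3}
L2 = {4,5}  now seen {0,3,4,5}
Reachable = {0,3,4,5}

Answer: UNREACHABLE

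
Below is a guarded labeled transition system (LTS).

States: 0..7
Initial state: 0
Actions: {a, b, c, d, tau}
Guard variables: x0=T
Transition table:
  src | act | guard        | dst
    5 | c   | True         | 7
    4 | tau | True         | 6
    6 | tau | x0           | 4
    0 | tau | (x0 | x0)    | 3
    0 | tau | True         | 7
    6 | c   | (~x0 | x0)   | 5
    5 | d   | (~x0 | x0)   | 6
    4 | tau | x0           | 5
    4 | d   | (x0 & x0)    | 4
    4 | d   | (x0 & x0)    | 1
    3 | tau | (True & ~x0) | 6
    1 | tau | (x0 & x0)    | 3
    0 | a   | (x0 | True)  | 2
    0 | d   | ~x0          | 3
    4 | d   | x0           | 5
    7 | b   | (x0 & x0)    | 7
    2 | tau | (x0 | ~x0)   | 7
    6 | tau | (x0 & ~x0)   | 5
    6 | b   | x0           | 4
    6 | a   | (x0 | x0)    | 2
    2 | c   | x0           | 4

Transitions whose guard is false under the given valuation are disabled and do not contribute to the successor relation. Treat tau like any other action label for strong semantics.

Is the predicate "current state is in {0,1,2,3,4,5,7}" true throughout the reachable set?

Answer: INVARIANT VIOLATED at state 6

Analysis:
Safe = {0,1,2,3,4,5,7}
R = {0,1,2,3,4,5,6,7}
  0: ok
  1: ok
  2: ok
  3: ok
  4: ok
  5: ok
  6: ✗ unsafe
  7: ok
reach 6 via a·c·tau — violates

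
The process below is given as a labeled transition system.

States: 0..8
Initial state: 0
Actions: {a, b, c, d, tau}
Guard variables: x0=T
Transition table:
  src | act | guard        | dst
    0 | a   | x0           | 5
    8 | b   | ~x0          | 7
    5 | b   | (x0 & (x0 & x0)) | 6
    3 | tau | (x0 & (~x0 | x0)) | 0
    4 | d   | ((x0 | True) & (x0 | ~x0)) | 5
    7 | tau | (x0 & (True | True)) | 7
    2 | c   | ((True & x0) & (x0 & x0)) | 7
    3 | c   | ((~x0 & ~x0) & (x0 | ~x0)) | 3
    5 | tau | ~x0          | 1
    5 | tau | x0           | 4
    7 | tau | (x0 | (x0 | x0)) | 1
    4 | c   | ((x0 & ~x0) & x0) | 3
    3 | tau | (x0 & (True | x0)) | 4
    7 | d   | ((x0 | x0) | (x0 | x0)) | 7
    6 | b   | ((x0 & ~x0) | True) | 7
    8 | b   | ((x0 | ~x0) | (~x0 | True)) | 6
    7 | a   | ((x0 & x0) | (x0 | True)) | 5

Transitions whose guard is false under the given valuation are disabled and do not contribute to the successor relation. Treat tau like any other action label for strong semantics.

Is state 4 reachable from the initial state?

Answer: REACHABLE

Analysis:
After dropping false guards: 13 live edges.
Layer 0: {0}
Layer 1: {5}  total {0,5}
Layer 2: {4,6}  total {0,4,5,6}
Layer 3: {7}  total {0,4,5,6,7}
Layer 4: {1}  total {0,1,4,5,6,7}
R = {0,1,4,5,6,7}
witness 4: a·tau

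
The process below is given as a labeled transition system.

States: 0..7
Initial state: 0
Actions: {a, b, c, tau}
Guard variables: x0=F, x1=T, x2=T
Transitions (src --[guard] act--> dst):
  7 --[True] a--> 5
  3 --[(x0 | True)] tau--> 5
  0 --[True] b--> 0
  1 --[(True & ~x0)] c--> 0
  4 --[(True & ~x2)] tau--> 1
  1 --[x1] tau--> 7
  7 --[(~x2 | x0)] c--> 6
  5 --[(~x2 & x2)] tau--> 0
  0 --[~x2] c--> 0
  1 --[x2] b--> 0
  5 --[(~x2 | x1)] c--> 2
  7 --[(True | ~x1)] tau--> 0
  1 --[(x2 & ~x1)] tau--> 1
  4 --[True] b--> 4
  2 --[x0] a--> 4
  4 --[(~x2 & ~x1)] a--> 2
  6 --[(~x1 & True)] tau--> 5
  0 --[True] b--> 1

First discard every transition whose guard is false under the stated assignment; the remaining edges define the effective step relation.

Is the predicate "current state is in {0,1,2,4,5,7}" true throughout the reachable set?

Allowed set {0,1,2,4,5,7}
R = {0,1,2,5,7}
  0: ✓
  1: ✓
  2: ✓
  5: ✓
  7: ✓

Answer: INVARIANT HOLDS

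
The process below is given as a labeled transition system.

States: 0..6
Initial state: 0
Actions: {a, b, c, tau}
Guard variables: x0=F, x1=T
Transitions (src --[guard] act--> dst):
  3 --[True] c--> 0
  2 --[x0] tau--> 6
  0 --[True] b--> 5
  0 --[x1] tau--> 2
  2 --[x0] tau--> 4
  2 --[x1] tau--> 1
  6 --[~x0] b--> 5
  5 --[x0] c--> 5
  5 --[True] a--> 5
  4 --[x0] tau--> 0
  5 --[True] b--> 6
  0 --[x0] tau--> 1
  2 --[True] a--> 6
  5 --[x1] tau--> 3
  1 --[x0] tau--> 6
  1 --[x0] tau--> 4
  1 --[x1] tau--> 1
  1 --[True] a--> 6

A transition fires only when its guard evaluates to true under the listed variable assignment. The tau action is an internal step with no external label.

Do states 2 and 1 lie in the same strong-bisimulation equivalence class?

Answer: BISIMILAR

Analysis:
Bisimulation quotient by refinement:
  π0 = {{0,1,2,3,4,5,6}}
  π1 = {{0},{1,2},{3},{4},{5},{6}}
stable after 2 split(s): 6 block(s)
2∈{1,2}, 1∈{1,2}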